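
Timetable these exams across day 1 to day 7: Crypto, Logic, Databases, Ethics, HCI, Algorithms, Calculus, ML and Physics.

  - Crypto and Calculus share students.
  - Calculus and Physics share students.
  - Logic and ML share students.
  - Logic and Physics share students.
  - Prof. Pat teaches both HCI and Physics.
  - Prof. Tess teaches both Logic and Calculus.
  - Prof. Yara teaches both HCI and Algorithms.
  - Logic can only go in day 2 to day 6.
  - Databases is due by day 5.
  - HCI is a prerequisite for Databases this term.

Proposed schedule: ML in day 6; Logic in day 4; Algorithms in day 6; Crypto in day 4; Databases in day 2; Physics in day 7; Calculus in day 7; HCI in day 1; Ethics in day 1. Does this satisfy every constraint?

No — it violates: Calculus and Physics share students

Prof. Yara teaches both HCI and Algorithms — holds.
Calculus and Physics share students — violated.
Logic can only go in day 2 to day 6 — holds.
Databases is due by day 5 — holds.
Logic and Physics share students — holds.
Prof. Pat teaches both HCI and Physics — holds.
HCI is a prerequisite for Databases this term — holds.
Prof. Tess teaches both Logic and Calculus — holds.
Logic and ML share students — holds.
Crypto and Calculus share students — holds.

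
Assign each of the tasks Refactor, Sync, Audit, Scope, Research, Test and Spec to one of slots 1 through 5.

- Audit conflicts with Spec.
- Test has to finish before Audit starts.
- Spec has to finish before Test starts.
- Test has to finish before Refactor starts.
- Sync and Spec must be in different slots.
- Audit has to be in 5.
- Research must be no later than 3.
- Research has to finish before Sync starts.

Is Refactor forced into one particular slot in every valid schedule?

Refactor can be 3 (e.g. Audit in 5, Research in 1, Refactor in 3, Scope in 1, Spec in 1, Sync in 2, Test in 2) or 4 (e.g. Spec -> 1, Refactor -> 4, Research -> 1, Audit -> 5, Sync -> 2, Test -> 2, Scope -> 1).

No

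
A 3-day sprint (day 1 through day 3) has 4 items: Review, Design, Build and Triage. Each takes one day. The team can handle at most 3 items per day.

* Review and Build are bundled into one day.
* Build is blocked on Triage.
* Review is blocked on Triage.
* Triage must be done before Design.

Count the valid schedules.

Splitting on Review: it can be day 2 (2), day 3 (3). Listing each branch's schedules as (Design, Build, Triage) by day number:
Review=day 2: (2,2,1) (3,2,1) — 2.
Review=day 3: (2,3,1) (3,3,1) (3,3,2) — 3.
Summing: 2 + 3 = 5.

5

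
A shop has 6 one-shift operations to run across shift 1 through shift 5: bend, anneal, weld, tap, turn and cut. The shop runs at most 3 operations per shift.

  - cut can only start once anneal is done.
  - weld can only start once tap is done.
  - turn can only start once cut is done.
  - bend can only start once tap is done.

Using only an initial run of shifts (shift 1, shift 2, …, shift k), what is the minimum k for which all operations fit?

The precedence chain requires at least 3 distinct shifts.
With at most 3 per shift and 6 operations, at least 2 shifts are needed.
3 works (last occupied shift: shift 3): for example bend=shift 2; cut=shift 2; weld=shift 2; turn=shift 3; tap=shift 1; anneal=shift 1.

3 shifts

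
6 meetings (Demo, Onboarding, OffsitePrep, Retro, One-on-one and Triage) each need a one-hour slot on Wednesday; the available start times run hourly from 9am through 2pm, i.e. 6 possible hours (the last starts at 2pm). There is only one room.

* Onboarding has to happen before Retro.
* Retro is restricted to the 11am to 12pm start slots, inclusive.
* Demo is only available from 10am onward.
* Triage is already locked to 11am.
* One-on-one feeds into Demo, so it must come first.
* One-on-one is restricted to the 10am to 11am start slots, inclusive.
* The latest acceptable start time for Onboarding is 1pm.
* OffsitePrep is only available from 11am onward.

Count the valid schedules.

2

Enumerating: Retro=12pm; Demo=2pm; One-on-one=10am; Triage=11am; OffsitePrep=1pm; Onboarding=9am | Onboarding -> 9am; Triage -> 11am; Retro -> 12pm; OffsitePrep -> 2pm; One-on-one -> 10am; Demo -> 1pm.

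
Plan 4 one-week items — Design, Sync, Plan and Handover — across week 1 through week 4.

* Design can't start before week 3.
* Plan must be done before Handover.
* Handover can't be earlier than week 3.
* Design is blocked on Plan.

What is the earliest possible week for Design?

Design is available from week 3.
Design at week 3 is achievable: Design -> week 3; Sync -> week 1; Handover -> week 3; Plan -> week 1.

week 3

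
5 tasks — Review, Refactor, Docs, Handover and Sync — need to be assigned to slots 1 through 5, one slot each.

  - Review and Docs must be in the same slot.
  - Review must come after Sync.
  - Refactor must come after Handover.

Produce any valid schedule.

Handover=1, Review=2, Docs=2, Refactor=2, Sync=1

Checking: Sync(1) before Review(2); Handover(1) before Refactor(2); Review = Docs = 2.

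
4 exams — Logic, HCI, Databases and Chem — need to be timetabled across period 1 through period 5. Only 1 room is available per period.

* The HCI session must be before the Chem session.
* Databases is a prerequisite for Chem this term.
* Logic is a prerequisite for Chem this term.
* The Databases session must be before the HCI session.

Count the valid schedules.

15

Splitting on Logic: it can be period 1 (4), period 2 (4), period 3 (4), period 4 (3). Listing each branch's schedules as (HCI, Databases, Chem) by period number:
Logic=period 1: (3,2,4) (3,2,5) (4,2,5) (4,3,5) — 4.
Logic=period 2: (3,1,4) (3,1,5) (4,1,5) (4,3,5) — 4.
Logic=period 3: (2,1,4) (2,1,5) (4,1,5) (4,2,5) — 4.
Logic=period 4: (2,1,5) (3,1,5) (3,2,5) — 3.
Summing: 4 + 4 + 4 + 3 = 15.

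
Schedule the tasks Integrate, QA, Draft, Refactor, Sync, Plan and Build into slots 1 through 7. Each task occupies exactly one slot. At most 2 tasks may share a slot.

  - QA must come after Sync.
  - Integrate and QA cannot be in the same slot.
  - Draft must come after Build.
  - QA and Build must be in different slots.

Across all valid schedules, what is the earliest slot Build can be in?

1

Downstream work caps Build at 6.
Build at 1 is achievable: Draft=2; Plan=4; Sync=1; Integrate=3; QA=2; Refactor=3; Build=1.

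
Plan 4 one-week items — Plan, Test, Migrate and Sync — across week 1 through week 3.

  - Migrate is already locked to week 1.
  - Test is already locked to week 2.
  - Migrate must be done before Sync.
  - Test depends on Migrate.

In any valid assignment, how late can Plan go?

week 3

Plan at week 3 is achievable: Sync -> week 2, Test -> week 2, Migrate -> week 1, Plan -> week 3.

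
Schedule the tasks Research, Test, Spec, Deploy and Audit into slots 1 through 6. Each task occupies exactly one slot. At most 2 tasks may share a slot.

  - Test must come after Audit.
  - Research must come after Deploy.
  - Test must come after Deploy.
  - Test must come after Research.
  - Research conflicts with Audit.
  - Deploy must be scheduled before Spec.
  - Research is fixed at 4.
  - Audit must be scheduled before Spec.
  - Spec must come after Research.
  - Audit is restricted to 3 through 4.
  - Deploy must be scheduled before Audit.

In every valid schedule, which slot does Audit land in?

3

Audit's window is 3–4.
Research is fixed at 4, and Audit can't share a slot with Research.
So Audit must be 3.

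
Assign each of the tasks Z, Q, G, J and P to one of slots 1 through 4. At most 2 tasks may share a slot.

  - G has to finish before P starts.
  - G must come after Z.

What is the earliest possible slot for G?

Precedence pushes G to at least 2; downstream work caps G at 3.
G at 2 is achievable: Q -> 1, Z -> 1, G -> 2, P -> 3, J -> 2.

2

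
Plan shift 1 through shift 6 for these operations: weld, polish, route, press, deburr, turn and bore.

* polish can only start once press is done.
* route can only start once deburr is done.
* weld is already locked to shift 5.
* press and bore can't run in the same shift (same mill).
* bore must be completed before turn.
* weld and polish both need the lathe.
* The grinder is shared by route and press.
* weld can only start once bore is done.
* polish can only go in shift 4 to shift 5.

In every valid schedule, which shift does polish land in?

shift 4

polish's window is shift 4–shift 5.
weld is fixed at shift 5, and polish can't share a shift with weld.
So polish must be shift 4.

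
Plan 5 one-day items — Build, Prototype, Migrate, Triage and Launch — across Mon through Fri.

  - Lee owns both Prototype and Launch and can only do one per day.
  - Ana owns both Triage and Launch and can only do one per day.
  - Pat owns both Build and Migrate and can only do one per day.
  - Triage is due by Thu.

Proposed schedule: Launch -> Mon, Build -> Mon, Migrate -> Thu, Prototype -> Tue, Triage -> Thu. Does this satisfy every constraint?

Pat owns both Build and Migrate and can only do one per day — holds.
Lee owns both Prototype and Launch and can only do one per day — holds.
Ana owns both Triage and Launch and can only do one per day — holds.
Triage is due by Thu — holds.

Valid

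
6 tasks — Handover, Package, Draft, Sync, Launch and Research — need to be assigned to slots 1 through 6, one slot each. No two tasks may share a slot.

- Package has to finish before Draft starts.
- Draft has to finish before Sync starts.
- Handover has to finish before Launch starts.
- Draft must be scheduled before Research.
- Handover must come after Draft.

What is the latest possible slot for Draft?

Precedence pushes Draft to at least 2; downstream work caps Draft at 4.
Draft at 2 is achievable: Draft=2, Research=6, Sync=4, Handover=3, Package=1, Launch=5.
Nothing later works — the capacity limit rule out every slot after 2.

2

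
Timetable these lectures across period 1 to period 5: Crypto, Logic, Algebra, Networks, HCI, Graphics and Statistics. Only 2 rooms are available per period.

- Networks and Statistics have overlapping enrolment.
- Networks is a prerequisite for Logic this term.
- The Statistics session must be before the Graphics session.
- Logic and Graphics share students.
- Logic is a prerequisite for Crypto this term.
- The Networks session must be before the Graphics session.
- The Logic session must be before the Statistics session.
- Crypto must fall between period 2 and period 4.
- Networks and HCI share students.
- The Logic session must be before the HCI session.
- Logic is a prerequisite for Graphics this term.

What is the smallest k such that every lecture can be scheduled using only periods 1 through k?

4

The precedence chain requires at least 4 distinct periods.
With at most 2 per period and 7 lectures, at least 4 periods are needed.
4 works (last occupied period: period 4): for example Networks -> period 1; Statistics -> period 3; Algebra -> period 1; HCI -> period 4; Graphics -> period 4; Logic -> period 2; Crypto -> period 3.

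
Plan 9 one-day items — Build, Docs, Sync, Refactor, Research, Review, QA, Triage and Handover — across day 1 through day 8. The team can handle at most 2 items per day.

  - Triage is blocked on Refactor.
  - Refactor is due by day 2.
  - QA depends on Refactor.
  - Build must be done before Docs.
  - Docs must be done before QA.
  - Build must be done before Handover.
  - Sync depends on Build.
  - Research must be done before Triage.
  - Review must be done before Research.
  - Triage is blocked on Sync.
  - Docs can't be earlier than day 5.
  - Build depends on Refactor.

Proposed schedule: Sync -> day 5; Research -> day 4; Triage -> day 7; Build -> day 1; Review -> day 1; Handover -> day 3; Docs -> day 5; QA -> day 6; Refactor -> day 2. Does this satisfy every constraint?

Invalid. Build depends on Refactor.

Docs must be done before QA — holds.
Build must be done before Handover — holds.
Triage is blocked on Sync — holds.
Triage is blocked on Refactor — holds.
Review must be done before Research — holds.
Refactor is due by day 2 — holds.
The team can handle at most 2 items per day — holds.
Docs can't be earlier than day 5 — holds.
Build depends on Refactor — violated.
QA depends on Refactor — holds.
Sync depends on Build — holds.
Build must be done before Docs — holds.
Research must be done before Triage — holds.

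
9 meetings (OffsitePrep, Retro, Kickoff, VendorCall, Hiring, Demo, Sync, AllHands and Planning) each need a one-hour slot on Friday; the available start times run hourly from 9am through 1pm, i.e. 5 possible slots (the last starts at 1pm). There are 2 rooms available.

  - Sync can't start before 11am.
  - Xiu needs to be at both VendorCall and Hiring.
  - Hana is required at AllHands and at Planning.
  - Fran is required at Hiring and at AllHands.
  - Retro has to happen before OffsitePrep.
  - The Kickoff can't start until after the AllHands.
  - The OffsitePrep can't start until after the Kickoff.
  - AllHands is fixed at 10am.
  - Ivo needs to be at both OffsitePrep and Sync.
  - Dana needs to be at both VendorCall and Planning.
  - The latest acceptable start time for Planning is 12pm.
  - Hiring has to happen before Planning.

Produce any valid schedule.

Kickoff -> 12pm; Planning -> 11am; OffsitePrep -> 1pm; AllHands -> 10am; Hiring -> 9am; Demo -> 12pm; Sync -> 11am; VendorCall -> 10am; Retro -> 9am

Checking: Kickoff(12pm) before OffsitePrep(1pm); AllHands(10am) before Kickoff(12pm); Hiring(9am) before Planning(11am); Retro(9am) before OffsitePrep(1pm); Hiring(9am) != AllHands(10am); AllHands(10am) != Planning(11am); VendorCall(10am) != Planning(11am); OffsitePrep(1pm) != Sync(11am); VendorCall(10am) != Hiring(9am); Sync=11am in [11am,1pm]; Planning=11am in [9am,12pm]; AllHands=10am in [10am,10am]; max 2 per slot (cap 2).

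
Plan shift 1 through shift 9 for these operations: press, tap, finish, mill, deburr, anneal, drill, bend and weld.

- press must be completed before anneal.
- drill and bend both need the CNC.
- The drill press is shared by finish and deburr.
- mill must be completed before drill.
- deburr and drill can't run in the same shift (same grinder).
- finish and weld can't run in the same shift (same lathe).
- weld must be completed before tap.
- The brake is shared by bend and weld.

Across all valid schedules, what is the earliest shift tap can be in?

shift 2

Precedence pushes tap to at least shift 2.
tap at shift 2 is achievable: weld=shift 1, mill=shift 1, deburr=shift 1, press=shift 1, finish=shift 2, tap=shift 2, bend=shift 3, drill=shift 2, anneal=shift 2.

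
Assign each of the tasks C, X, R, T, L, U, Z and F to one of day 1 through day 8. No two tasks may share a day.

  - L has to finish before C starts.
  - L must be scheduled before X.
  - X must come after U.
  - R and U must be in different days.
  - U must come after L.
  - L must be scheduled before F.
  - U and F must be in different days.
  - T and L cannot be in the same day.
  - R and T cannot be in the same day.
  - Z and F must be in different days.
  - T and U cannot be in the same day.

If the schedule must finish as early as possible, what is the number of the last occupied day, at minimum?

day 8

The precedence chain requires at least 3 distinct days.
With at most 1 per day and 8 tasks, at least 8 days are needed.
8 works (last occupied day: day 8): for example F=day 5, Z=day 8, R=day 6, L=day 1, T=day 7, C=day 4, X=day 3, U=day 2.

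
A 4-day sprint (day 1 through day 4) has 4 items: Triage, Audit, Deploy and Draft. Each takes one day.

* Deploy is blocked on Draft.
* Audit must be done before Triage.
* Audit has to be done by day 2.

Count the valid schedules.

Splitting on Triage: it can be day 2 (6), day 3 (12), day 4 (12). Listing each branch's schedules as (Audit, Deploy, Draft) by day number:
Triage=day 2: (1,2,1) (1,3,1) (1,3,2) (1,4,1) (1,4,2) (1,4,3) — 6.
Triage=day 3: (1,2,1) (1,3,1) (1,3,2) (1,4,1) (1,4,2) (1,4,3) (2,2,1) (2,3,1) (2,3,2) (2,4,1) (2,4,2) (2,4,3) — 12.
Triage=day 4: (1,2,1) (1,3,1) (1,3,2) (1,4,1) (1,4,2) (1,4,3) (2,2,1) (2,3,1) (2,3,2) (2,4,1) (2,4,2) (2,4,3) — 12.
Summing: 6 + 12 + 12 = 30.

30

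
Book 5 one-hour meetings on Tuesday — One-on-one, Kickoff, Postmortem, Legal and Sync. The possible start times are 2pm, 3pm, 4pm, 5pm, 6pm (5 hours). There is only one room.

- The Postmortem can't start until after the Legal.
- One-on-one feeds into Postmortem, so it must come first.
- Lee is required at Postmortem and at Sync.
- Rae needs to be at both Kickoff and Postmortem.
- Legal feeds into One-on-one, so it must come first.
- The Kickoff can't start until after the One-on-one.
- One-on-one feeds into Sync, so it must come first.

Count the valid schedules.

6

Splitting on Kickoff: it can be 4pm (2), 5pm (2), 6pm (2). Listing each branch's schedules as (One-on-one, Postmortem, Legal, Sync):
Kickoff=4pm: (3pm,5pm,2pm,6pm) (3pm,6pm,2pm,5pm) — 2.
Kickoff=5pm: (3pm,4pm,2pm,6pm) (3pm,6pm,2pm,4pm) — 2.
Kickoff=6pm: (3pm,4pm,2pm,5pm) (3pm,5pm,2pm,4pm) — 2.
Summing: 2 + 2 + 2 = 6.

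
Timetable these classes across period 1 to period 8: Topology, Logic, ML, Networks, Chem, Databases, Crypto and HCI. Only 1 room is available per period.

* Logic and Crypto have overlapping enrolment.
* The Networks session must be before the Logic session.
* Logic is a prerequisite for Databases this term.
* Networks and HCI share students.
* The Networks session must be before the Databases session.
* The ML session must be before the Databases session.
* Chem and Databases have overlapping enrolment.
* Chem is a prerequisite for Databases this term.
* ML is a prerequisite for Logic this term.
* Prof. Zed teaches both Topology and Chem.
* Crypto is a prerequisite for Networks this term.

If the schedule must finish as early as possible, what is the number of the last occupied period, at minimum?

8

The precedence chain requires at least 4 distinct periods.
With at most 1 per period and 8 classes, at least 8 periods are needed.
8 works (last occupied period: period 8): for example Logic in period 4, Databases in period 6, Topology in period 7, Networks in period 2, ML in period 3, Crypto in period 1, HCI in period 8, Chem in period 5.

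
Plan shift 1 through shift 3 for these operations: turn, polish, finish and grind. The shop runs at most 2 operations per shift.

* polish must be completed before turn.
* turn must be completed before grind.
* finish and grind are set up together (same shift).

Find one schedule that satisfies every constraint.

turn=shift 2; finish=shift 3; grind=shift 3; polish=shift 1

Checking: turn(shift 2) before grind(shift 3); polish(shift 1) before turn(shift 2); finish = grind = shift 3; max 2 per shift (cap 2).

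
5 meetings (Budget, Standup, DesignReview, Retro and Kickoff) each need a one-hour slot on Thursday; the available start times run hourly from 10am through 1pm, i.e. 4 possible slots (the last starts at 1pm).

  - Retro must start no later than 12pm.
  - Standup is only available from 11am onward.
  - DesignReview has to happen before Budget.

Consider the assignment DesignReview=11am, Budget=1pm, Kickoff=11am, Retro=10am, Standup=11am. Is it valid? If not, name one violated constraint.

Yes, all constraints hold

Retro must start no later than 12pm — holds.
DesignReview has to happen before Budget — holds.
Standup is only available from 11am onward — holds.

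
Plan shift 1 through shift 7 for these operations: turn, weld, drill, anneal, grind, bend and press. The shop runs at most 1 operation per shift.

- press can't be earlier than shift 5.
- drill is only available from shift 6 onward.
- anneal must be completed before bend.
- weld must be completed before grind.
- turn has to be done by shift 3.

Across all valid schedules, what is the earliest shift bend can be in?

shift 2

Precedence pushes bend to at least shift 2.
bend at shift 2 is achievable: bend -> shift 2, anneal -> shift 1, turn -> shift 3, weld -> shift 4, drill -> shift 6, press -> shift 5, grind -> shift 7.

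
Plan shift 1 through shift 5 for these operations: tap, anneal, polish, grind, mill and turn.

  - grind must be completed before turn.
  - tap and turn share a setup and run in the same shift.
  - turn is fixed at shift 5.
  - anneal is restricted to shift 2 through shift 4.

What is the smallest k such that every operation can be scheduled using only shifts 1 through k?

5 shifts

The precedence chain requires at least 2 distinct shifts.
turn can't be placed before shift 5, so the schedule must run through at least shift 5.
5 works (last occupied shift: shift 5): for example turn=shift 5, tap=shift 5, mill=shift 1, polish=shift 1, grind=shift 1, anneal=shift 2.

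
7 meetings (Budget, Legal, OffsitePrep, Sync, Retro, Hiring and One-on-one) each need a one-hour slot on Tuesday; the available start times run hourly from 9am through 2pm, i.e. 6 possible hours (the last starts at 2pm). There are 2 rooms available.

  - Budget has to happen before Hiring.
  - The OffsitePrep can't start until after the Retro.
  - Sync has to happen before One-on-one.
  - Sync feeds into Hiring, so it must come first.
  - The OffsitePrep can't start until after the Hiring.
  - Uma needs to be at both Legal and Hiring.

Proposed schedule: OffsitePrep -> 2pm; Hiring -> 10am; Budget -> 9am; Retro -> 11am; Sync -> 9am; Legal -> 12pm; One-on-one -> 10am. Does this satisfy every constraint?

Yes, all constraints hold

Uma needs to be at both Legal and Hiring — holds.
The OffsitePrep can't start until after the Hiring — holds.
Budget has to happen before Hiring — holds.
Sync has to happen before One-on-one — holds.
The OffsitePrep can't start until after the Retro — holds.
Sync feeds into Hiring, so it must come first — holds.
There are 2 rooms available — holds.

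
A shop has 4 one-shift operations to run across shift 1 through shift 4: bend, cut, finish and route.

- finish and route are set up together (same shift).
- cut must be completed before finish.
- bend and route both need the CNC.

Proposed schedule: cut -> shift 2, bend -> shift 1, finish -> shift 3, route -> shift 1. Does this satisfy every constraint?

Invalid. bend and route both need the CNC.

cut must be completed before finish — holds.
bend and route both need the CNC — violated.
finish and route are set up together (same shift) — violated.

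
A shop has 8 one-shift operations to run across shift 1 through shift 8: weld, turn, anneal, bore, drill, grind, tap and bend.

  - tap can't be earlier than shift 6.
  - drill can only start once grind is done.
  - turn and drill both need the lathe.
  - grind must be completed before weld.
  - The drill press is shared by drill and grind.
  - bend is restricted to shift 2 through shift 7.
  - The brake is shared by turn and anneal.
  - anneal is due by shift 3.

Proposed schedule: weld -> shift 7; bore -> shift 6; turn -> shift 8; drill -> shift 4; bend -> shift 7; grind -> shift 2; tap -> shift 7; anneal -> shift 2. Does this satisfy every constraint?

Yes, all constraints hold

drill can only start once grind is done — holds.
bend is restricted to shift 2 through shift 7 — holds.
tap can't be earlier than shift 6 — holds.
grind must be completed before weld — holds.
turn and drill both need the lathe — holds.
The brake is shared by turn and anneal — holds.
The drill press is shared by drill and grind — holds.
anneal is due by shift 3 — holds.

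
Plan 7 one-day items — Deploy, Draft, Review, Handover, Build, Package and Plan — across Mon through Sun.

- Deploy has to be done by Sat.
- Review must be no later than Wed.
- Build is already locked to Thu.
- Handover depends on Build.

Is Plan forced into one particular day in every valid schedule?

No

Plan can be Mon (e.g. Review=Mon; Plan=Mon; Package=Mon; Build=Thu; Deploy=Mon; Handover=Fri; Draft=Mon) or Tue (e.g. Handover in Fri, Build in Thu, Review in Mon, Package in Mon, Draft in Mon, Deploy in Mon, Plan in Tue).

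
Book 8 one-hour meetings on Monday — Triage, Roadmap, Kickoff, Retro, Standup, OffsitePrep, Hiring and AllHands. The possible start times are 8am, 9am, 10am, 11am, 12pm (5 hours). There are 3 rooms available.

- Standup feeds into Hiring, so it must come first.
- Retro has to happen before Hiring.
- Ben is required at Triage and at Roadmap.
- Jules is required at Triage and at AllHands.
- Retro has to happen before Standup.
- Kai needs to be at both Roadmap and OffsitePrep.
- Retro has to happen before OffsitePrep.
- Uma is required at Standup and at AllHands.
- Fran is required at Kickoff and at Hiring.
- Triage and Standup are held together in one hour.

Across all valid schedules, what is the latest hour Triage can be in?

11am

Triage must be in the same hour as Standup, which can't be before 9am, so Triage is at least 9am; Triage must be in the same hour as Standup, which can't be after 11am, so Triage is at most 11am.
Triage at 11am is achievable: Roadmap in 8am, AllHands in 9am, Retro in 8am, Triage in 11am, Standup in 11am, OffsitePrep in 9am, Hiring in 12pm, Kickoff in 8am.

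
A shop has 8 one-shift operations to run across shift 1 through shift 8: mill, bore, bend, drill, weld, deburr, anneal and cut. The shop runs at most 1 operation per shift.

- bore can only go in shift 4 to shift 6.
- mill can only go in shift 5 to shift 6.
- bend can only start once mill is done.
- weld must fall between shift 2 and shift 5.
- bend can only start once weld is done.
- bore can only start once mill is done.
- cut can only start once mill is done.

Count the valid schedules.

Splitting on bend: it can be shift 7 (18), shift 8 (18). Listing each branch's schedules as (mill, bore, drill, weld, deburr, anneal, cut) by shift number:
bend=shift 7: (5,6,1,2,3,4,8) (5,6,1,2,4,3,8) (5,6,1,3,2,4,8) (5,6,1,3,4,2,8) (5,6,1,4,2,3,8) (5,6,1,4,3,2,8) (5,6,2,3,1,4,8) (5,6,2,3,4,1,8) (5,6,2,4,1,3,8) (5,6,2,4,3,1,8) (5,6,3,2,1,4,8) (5,6,3,2,4,1,8) (5,6,3,4,1,2,8) (5,6,3,4,2,1,8) (5,6,4,2,1,3,8) (5,6,4,2,3,1,8) (5,6,4,3,1,2,8) (5,6,4,3,2,1,8) — 18.
bend=shift 8: (5,6,1,2,3,4,7) (5,6,1,2,4,3,7) (5,6,1,3,2,4,7) (5,6,1,3,4,2,7) (5,6,1,4,2,3,7) (5,6,1,4,3,2,7) (5,6,2,3,1,4,7) (5,6,2,3,4,1,7) (5,6,2,4,1,3,7) (5,6,2,4,3,1,7) (5,6,3,2,1,4,7) (5,6,3,2,4,1,7) (5,6,3,4,1,2,7) (5,6,3,4,2,1,7) (5,6,4,2,1,3,7) (5,6,4,2,3,1,7) (5,6,4,3,1,2,7) (5,6,4,3,2,1,7) — 18.
Summing: 18 + 18 = 36.

36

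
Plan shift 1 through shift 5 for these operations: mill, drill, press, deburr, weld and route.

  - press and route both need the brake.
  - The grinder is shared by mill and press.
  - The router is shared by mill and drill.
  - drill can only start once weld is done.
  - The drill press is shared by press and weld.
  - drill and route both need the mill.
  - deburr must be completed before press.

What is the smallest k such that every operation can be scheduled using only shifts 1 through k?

The precedence chain requires at least 2 distinct shifts.
2 works (last occupied shift: shift 2): for example mill -> shift 1; press -> shift 2; deburr -> shift 1; weld -> shift 1; route -> shift 1; drill -> shift 2.

2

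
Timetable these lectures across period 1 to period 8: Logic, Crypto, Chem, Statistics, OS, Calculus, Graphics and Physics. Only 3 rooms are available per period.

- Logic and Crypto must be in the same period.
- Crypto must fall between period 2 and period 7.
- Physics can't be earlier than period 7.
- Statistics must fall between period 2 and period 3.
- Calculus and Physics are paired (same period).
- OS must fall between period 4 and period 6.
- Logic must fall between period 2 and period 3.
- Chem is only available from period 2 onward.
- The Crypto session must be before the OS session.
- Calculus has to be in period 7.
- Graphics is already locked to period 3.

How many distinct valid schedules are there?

57

Splitting on Logic: it can be period 2 (39), period 3 (18). Listing each branch's schedules as (Crypto, Chem, Statistics, OS, Calculus, Graphics, Physics) by period number:
Logic=period 2: (2,2,3,4,7,3,7) (2,2,3,5,7,3,7) (2,2,3,6,7,3,7) (2,3,2,4,7,3,7) (2,3,2,5,7,3,7) (2,3,2,6,7,3,7) (2,3,3,4,7,3,7) (2,3,3,5,7,3,7) (2,3,3,6,7,3,7) (2,4,2,4,7,3,7) (2,4,2,5,7,3,7) (2,4,2,6,7,3,7) (2,4,3,4,7,3,7) (2,4,3,5,7,3,7) (2,4,3,6,7,3,7) (2,5,2,4,7,3,7) (2,5,2,5,7,3,7) (2,5,2,6,7,3,7) (2,5,3,4,7,3,7) (2,5,3,5,7,3,7) (2,5,3,6,7,3,7) (2,6,2,4,7,3,7) (2,6,2,5,7,3,7) (2,6,2,6,7,3,7) (2,6,3,4,7,3,7) (2,6,3,5,7,3,7) (2,6,3,6,7,3,7) (2,7,2,4,7,3,7) (2,7,2,5,7,3,7) (2,7,2,6,7,3,7) (2,7,3,4,7,3,7) (2,7,3,5,7,3,7) (2,7,3,6,7,3,7) (2,8,2,4,7,3,7) (2,8,2,5,7,3,7) (2,8,2,6,7,3,7) (2,8,3,4,7,3,7) (2,8,3,5,7,3,7) (2,8,3,6,7,3,7) — 39.
Logic=period 3: (3,2,2,4,7,3,7) (3,2,2,5,7,3,7) (3,2,2,6,7,3,7) (3,4,2,4,7,3,7) (3,4,2,5,7,3,7) (3,4,2,6,7,3,7) (3,5,2,4,7,3,7) (3,5,2,5,7,3,7) (3,5,2,6,7,3,7) (3,6,2,4,7,3,7) (3,6,2,5,7,3,7) (3,6,2,6,7,3,7) (3,7,2,4,7,3,7) (3,7,2,5,7,3,7) (3,7,2,6,7,3,7) (3,8,2,4,7,3,7) (3,8,2,5,7,3,7) (3,8,2,6,7,3,7) — 18.
Summing: 39 + 18 = 57.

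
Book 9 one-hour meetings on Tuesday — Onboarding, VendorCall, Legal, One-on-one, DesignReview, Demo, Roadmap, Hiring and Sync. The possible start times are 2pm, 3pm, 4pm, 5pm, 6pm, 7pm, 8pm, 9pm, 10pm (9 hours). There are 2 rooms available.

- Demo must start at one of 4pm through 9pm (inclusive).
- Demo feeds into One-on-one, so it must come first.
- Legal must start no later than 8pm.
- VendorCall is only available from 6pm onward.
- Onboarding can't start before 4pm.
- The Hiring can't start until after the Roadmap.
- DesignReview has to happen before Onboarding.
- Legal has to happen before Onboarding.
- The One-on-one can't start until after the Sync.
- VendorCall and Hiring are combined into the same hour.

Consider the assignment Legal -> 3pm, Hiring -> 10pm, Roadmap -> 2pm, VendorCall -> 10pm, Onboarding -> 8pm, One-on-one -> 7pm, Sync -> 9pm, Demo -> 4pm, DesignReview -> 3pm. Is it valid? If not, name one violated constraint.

No — it violates: The One-on-one can't start until after the Sync

VendorCall is only available from 6pm onward — holds.
The Hiring can't start until after the Roadmap — holds.
DesignReview has to happen before Onboarding — holds.
Demo feeds into One-on-one, so it must come first — holds.
Legal has to happen before Onboarding — holds.
There are 2 rooms available — holds.
Demo must start at one of 4pm through 9pm (inclusive) — holds.
VendorCall and Hiring are combined into the same hour — holds.
The One-on-one can't start until after the Sync — violated.
Onboarding can't start before 4pm — holds.
Legal must start no later than 8pm — holds.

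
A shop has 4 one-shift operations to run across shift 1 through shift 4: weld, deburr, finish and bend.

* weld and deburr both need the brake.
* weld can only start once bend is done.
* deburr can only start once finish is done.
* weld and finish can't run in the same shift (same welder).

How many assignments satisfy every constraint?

Splitting on weld: it can be shift 2 (3), shift 3 (6), shift 4 (9). Listing each branch's schedules as (deburr, finish, bend) by shift number:
weld=shift 2: (3,1,1) (4,1,1) (4,3,1) — 3.
weld=shift 3: (2,1,1) (2,1,2) (4,1,1) (4,1,2) (4,2,1) (4,2,2) — 6.
weld=shift 4: (2,1,1) (2,1,2) (2,1,3) (3,1,1) (3,1,2) (3,1,3) (3,2,1) (3,2,2) (3,2,3) — 9.
Summing: 3 + 6 + 9 = 18.

18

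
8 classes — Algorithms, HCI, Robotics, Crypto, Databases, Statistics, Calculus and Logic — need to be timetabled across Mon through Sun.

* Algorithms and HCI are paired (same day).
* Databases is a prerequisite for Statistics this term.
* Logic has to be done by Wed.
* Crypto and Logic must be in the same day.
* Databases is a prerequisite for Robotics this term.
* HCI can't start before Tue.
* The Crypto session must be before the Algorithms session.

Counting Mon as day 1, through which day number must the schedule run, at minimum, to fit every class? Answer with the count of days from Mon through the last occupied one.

2 days

The precedence chain requires at least 2 distinct days.
2 works (last occupied day: Tue): for example HCI in Tue; Databases in Mon; Statistics in Tue; Crypto in Mon; Logic in Mon; Algorithms in Tue; Robotics in Tue; Calculus in Mon.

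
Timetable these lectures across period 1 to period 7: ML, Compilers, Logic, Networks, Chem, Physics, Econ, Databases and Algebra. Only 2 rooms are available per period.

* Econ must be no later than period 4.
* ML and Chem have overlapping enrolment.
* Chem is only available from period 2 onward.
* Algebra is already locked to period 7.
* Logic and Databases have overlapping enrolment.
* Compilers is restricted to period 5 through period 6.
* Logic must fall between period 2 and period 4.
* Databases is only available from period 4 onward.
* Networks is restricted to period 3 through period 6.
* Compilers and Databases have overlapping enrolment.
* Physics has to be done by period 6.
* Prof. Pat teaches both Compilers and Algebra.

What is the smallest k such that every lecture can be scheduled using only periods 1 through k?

7 periods

With at most 2 per period and 9 lectures, at least 5 periods are needed.
Algebra can't be placed before period 7, so the schedule must run through at least period 7.
7 works (last occupied period: period 7): for example Compilers -> period 5, Econ -> period 1, Chem -> period 2, ML -> period 3, Databases -> period 4, Algebra -> period 7, Physics -> period 1, Logic -> period 2, Networks -> period 3.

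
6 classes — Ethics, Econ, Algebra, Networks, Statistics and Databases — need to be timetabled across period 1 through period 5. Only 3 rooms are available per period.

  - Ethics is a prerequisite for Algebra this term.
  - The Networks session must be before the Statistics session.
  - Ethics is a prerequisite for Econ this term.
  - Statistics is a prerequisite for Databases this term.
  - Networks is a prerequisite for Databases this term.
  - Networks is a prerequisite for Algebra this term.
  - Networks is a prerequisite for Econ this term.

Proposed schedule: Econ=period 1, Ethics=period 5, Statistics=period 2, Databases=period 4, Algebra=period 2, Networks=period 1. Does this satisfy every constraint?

Ethics is a prerequisite for Algebra this term — violated.
Networks is a prerequisite for Econ this term — violated.
Networks is a prerequisite for Algebra this term — holds.
Statistics is a prerequisite for Databases this term — holds.
Only 3 rooms are available per period — holds.
Ethics is a prerequisite for Econ this term — violated.
The Networks session must be before the Statistics session — holds.
Networks is a prerequisite for Databases this term — holds.

No — it violates: Ethics is a prerequisite for Econ this term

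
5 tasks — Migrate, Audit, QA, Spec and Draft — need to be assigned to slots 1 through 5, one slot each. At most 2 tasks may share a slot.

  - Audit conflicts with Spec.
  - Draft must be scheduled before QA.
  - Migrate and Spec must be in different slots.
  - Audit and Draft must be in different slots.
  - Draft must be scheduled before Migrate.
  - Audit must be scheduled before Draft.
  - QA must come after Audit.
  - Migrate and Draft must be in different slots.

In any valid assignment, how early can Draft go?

Precedence pushes Draft to at least 2; downstream work caps Draft at 4.
Draft at 2 is achievable: Migrate=3; Spec=2; Audit=1; QA=3; Draft=2.

2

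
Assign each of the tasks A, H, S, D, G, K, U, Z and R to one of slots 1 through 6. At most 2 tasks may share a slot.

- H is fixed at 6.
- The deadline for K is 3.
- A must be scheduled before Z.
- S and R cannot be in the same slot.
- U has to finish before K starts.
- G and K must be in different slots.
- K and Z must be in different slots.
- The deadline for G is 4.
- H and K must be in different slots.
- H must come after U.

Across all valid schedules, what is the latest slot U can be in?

Downstream work caps U at 2.
U at 2 is achievable: S -> 3; U -> 2; H -> 6; A -> 1; K -> 3; R -> 4; D -> 4; Z -> 2; G -> 1.

2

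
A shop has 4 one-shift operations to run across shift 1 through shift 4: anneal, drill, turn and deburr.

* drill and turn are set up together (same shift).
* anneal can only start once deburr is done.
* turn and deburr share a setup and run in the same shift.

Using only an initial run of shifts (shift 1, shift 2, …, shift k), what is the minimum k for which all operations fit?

The precedence chain requires at least 2 distinct shifts.
2 works (last occupied shift: shift 2): for example drill -> shift 1, turn -> shift 1, deburr -> shift 1, anneal -> shift 2.

2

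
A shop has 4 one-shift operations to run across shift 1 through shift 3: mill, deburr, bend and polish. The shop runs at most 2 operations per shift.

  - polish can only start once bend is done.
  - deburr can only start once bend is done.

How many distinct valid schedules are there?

Splitting on mill: it can be shift 1 (5), shift 2 (4), shift 3 (3). Listing each branch's schedules as (deburr, bend, polish) by shift number:
mill=shift 1: (2,1,2) (2,1,3) (3,1,2) (3,1,3) (3,2,3) — 5.
mill=shift 2: (2,1,3) (3,1,2) (3,1,3) (3,2,3) — 4.
mill=shift 3: (2,1,2) (2,1,3) (3,1,2) — 3.
Summing: 5 + 4 + 3 = 12.

12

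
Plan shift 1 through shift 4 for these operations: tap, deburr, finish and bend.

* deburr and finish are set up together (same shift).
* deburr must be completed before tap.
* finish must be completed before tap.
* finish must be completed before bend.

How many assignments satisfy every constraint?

14

Splitting on tap: it can be shift 2 (3), shift 3 (5), shift 4 (6). Listing each branch's schedules as (deburr, finish, bend) by shift number:
tap=shift 2: (1,1,2) (1,1,3) (1,1,4) — 3.
tap=shift 3: (1,1,2) (1,1,3) (1,1,4) (2,2,3) (2,2,4) — 5.
tap=shift 4: (1,1,2) (1,1,3) (1,1,4) (2,2,3) (2,2,4) (3,3,4) — 6.
Summing: 3 + 5 + 6 = 14.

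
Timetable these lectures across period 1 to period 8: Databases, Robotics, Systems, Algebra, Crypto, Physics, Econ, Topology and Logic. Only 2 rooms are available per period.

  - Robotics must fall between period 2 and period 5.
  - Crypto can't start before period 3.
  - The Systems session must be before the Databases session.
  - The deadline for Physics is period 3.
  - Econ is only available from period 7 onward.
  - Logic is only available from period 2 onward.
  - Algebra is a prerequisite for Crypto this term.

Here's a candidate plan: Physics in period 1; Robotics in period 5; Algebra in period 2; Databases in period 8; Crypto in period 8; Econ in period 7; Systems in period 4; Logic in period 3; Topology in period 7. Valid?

Logic is only available from period 2 onward — holds.
Algebra is a prerequisite for Crypto this term — holds.
The deadline for Physics is period 3 — holds.
Crypto can't start before period 3 — holds.
The Systems session must be before the Databases session — holds.
Econ is only available from period 7 onward — holds.
Robotics must fall between period 2 and period 5 — holds.
Only 2 rooms are available per period — holds.

Yes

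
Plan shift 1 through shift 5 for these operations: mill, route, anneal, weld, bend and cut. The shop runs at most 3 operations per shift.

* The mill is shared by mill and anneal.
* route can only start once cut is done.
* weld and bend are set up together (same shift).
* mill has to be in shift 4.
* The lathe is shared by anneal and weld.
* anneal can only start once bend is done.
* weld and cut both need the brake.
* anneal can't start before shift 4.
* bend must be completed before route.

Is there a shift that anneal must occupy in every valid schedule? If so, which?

anneal's window is shift 4–shift 5.
mill is fixed at shift 4, and anneal can't share a shift with mill.
So anneal must be shift 5.

shift 5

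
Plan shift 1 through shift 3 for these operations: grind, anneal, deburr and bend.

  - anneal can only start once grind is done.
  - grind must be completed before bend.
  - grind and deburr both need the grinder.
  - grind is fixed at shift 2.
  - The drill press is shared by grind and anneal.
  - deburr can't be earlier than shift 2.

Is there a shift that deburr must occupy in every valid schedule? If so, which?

shift 3

deburr's window is shift 2–shift 3.
grind is fixed at shift 2, and deburr can't share a shift with grind.
So deburr must be shift 3.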